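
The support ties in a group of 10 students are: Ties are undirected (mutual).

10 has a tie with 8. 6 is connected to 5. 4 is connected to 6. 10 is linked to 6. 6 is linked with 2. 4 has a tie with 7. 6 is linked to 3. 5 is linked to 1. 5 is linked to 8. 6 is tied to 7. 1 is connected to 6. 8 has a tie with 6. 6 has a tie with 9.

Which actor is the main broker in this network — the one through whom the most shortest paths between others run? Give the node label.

Unnormalized betweenness of each node: 1:0, 2:0, 3:0, 4:0, 5:1/2, 6:31, 7:0, 8:1/2, 9:0, 10:0.
6 has the largest value, 31, making it the main broker — the node through which the most shortest paths run.

6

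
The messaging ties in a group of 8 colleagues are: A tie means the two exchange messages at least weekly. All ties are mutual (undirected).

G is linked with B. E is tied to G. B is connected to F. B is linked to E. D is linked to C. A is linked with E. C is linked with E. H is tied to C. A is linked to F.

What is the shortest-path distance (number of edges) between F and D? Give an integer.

One shortest route is F – A – E – C – D, which uses 4 edges, and at distance 3 from F we only reach {C}, which does not include D. So d(F,D) = 4.

4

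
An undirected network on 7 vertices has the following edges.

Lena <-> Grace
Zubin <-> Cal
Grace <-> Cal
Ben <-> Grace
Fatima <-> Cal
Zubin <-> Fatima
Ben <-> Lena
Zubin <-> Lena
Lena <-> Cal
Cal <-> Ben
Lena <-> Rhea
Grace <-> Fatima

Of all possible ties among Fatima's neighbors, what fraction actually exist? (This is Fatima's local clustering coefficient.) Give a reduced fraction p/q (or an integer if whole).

2/3

Fatima's neighbors: Cal, Grace, and Zubin (k = 3).
Possible neighbor pairs: C(3,2) = 3. Edges among them: Cal–Grace, Cal–Zubin → e = 2.
Clustering(Fatima) = 2/3.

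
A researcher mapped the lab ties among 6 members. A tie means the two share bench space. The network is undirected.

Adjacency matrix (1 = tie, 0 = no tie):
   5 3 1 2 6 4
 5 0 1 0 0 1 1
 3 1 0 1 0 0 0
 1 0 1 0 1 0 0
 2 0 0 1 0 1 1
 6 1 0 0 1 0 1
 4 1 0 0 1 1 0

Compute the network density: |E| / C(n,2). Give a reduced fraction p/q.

There are 8 edges and 6 nodes, so the maximum possible is C(6,2) = 15.
Density = 8/15.

8/15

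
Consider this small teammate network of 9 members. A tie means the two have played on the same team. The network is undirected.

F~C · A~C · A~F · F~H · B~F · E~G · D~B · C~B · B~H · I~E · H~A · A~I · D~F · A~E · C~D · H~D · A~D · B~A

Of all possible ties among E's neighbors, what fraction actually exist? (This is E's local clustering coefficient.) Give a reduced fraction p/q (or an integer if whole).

1/3

E's neighbors: A, G, and I (k = 3).
Possible neighbor pairs: C(3,2) = 3. Edges among them: A–I → e = 1.
Clustering(E) = 1/3.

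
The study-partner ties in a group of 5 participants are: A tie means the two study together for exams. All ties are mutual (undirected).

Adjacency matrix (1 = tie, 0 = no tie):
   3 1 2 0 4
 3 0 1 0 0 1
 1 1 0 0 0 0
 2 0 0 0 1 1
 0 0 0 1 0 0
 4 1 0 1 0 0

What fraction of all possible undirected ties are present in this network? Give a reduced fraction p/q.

There are 4 edges and 5 nodes, so the maximum possible is C(5,2) = 10.
Density = 4/10 = 2/5.

2/5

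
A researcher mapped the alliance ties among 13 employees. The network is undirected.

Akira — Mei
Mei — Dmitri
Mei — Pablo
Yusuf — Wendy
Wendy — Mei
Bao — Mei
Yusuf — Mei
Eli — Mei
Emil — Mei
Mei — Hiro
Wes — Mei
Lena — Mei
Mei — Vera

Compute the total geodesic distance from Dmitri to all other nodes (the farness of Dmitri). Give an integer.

23

Distances from Dmitri: Akira:2, Bao:2, Eli:2, Emil:2, Hiro:2, Lena:2, Mei:1, Pablo:2, Vera:2, Wendy:2, Wes:2, Yusuf:2.
Sum = 2 + 2 + 2 + 2 + 2 + 2 + 1 + 2 + 2 + 2 + 2 + 2 = 23.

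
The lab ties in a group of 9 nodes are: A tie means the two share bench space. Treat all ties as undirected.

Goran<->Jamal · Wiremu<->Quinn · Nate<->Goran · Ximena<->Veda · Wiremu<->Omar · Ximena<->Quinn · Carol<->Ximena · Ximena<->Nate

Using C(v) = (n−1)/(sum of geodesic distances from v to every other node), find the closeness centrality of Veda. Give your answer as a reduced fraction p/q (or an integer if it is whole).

Distances from Veda: Carol:2, Goran:3, Jamal:4, Nate:2, Omar:4, Quinn:2, Wiremu:3, Ximena:1. Sum = 21.
n = 9, so closeness = 8/21.

8/21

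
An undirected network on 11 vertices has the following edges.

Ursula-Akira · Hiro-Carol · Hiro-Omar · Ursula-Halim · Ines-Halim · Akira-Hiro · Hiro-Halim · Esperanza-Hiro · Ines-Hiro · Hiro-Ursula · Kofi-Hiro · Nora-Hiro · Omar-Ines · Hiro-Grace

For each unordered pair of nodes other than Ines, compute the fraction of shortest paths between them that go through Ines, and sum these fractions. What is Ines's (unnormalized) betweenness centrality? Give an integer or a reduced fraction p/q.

1/2

Pairs whose geodesics pass through Ines — Omar–Halim: 1/2.
All other pairs contribute 0.
Summing the contributions gives betweenness(Ines) = 1/2.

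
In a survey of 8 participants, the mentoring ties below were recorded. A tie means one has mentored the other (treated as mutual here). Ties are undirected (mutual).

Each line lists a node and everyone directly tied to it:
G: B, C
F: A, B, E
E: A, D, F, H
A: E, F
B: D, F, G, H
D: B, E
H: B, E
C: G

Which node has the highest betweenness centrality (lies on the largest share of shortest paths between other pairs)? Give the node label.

B

Unnormalized betweenness of each node: A:0, B:23/2, C:0, D:1, E:7/2, F:4, G:6, H:1.
B has the largest value, 23/2, making it the main broker — the node through which the most shortest paths run.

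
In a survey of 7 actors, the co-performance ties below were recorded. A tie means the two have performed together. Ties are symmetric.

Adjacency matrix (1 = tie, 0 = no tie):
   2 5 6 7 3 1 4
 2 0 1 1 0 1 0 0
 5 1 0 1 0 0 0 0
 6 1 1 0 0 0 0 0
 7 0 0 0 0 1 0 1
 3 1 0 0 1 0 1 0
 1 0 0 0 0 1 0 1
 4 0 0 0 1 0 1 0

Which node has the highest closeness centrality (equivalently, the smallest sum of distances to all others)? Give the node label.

Farness (sum of distances to all others) for each node — 1:12, 2:10, 3:9, 4:15, 5:14, 6:14, 7:12.
The smallest farness is 9, for 3, so 3 has the highest closeness.

3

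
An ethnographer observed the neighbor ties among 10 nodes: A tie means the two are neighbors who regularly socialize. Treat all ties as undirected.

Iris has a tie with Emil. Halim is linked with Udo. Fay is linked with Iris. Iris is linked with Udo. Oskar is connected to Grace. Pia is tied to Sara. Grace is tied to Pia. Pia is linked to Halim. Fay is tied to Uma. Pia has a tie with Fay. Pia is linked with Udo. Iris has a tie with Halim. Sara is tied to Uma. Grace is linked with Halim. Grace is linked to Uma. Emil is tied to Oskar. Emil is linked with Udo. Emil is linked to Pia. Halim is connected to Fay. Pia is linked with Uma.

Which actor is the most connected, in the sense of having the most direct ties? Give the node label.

Pia

Degrees — Emil:4, Fay:4, Grace:4, Halim:5, Iris:4, Oskar:2, Pia:7, Sara:2, Udo:4, Uma:4.
The maximum is 7, attained only by Pia.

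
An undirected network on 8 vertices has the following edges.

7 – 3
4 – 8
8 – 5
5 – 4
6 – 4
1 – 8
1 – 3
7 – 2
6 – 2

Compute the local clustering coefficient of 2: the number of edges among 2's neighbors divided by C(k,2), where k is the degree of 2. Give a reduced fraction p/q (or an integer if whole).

2's neighbors: 6 and 7 (k = 2).
Possible neighbor pairs: C(2,2) = 1. Edges among them: none → e = 0.
Clustering(2) = 0/1.

0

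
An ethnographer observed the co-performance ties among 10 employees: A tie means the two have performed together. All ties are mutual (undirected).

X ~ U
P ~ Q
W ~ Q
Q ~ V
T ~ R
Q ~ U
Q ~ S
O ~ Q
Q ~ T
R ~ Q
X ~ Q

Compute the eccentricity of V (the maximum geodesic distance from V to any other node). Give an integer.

2

Distances from V: O:2, P:2, Q:1, R:2, S:2, T:2, U:2, W:2, X:2.
The largest is 2 (to T, X, W, S, O, R, U, and P), so the eccentricity of V is 2.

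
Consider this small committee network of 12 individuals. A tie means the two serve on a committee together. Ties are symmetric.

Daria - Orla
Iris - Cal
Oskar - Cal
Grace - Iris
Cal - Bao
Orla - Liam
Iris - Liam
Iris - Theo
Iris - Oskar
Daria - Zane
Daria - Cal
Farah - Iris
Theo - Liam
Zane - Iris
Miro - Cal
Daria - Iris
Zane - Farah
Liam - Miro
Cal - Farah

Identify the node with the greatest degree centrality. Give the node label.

Degrees — Bao:1, Cal:6, Daria:4, Farah:3, Grace:1, Iris:8, Liam:4, Miro:2, Orla:2, Oskar:2, Theo:2, Zane:3.
The maximum is 8, attained only by Iris.

Iris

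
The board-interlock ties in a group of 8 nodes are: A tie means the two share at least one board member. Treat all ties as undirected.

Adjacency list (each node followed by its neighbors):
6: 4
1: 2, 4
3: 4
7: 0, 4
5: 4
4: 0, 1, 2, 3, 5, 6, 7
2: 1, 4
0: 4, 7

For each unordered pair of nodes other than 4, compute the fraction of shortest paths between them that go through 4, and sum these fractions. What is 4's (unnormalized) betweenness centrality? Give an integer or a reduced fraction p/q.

Pairs whose geodesics pass through 4 — 7–1: 1; 7–5: 1; 7–3: 1; 7–6: 1; 7–2: 1; 1–5: 1; 1–3: 1; 1–0: 1; 1–6: 1; 5–3: 1; 5–0: 1; 5–6: 1; 5–2: 1; 3–0: 1 … (+5 more pairs).
All other pairs contribute 0.
Summing the contributions gives betweenness(4) = 19.

19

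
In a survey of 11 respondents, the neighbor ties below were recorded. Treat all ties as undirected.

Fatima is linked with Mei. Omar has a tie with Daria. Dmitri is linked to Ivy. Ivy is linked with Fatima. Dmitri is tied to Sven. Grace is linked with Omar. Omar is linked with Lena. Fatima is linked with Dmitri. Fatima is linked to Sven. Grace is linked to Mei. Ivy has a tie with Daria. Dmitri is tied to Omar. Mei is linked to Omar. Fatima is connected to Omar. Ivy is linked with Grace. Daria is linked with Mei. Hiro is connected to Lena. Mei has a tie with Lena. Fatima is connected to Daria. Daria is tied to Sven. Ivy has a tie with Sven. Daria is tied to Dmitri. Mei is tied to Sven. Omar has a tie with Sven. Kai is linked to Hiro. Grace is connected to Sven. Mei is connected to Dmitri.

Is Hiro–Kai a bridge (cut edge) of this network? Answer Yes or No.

Without the Hiro–Kai edge there is no alternate route between Hiro and Kai, so the network disconnects. It is a bridge.

Yes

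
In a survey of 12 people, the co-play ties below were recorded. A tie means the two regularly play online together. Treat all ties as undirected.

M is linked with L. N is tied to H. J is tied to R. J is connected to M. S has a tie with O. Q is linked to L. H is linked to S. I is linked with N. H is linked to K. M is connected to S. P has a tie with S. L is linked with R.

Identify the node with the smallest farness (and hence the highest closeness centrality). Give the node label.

S

Farness (sum of distances to all others) for each node — H:25, I:43, J:31, K:35, L:29, M:23, N:33, O:31, P:31, Q:39, R:37, S:21.
The smallest farness is 21, for S, so S has the highest closeness.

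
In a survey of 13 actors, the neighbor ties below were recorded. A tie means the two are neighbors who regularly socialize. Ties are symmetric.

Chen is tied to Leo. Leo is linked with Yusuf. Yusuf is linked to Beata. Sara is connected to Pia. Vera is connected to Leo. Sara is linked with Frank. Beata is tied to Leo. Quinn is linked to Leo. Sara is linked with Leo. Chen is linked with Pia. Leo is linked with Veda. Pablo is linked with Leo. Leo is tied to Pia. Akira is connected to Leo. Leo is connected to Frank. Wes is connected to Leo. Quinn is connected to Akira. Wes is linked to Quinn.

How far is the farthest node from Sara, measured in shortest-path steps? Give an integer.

Distances from Sara: Akira:2, Beata:2, Chen:2, Frank:1, Leo:1, Pablo:2, Pia:1, Quinn:2, Veda:2, Vera:2, Wes:2, Yusuf:2.
The largest is 2 (to Vera, Akira, Quinn, Beata, Veda, Chen, Yusuf, Wes, and Pablo), so the eccentricity of Sara is 2.

2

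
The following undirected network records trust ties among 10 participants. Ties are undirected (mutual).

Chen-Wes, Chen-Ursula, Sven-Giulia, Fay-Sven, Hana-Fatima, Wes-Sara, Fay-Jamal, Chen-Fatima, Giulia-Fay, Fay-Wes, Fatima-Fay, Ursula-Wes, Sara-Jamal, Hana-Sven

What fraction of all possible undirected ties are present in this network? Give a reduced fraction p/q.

14/45

There are 14 edges and 10 nodes, so the maximum possible is C(10,2) = 45.
Density = 14/45.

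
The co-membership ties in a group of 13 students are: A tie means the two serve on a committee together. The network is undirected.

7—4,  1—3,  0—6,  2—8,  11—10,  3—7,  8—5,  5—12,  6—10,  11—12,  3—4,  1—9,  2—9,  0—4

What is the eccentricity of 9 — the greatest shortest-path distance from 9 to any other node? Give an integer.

6

Distances from 9: 0:4, 1:1, 2:1, 3:2, 4:3, 5:3, 6:5, 7:3, 8:2, 10:6, 11:5, 12:4.
The largest is 6 (to 10), so the eccentricity of 9 is 6.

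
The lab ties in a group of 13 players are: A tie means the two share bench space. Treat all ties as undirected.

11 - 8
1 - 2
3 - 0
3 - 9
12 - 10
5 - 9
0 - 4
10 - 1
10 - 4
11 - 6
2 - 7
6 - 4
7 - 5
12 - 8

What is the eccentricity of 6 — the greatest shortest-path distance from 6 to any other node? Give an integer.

5

Distances from 6: 0:2, 1:3, 2:4, 3:3, 4:1, 5:5, 7:5, 8:2, 9:4, 10:2, 11:1, 12:3.
The largest is 5 (to 7 and 5), so the eccentricity of 6 is 5.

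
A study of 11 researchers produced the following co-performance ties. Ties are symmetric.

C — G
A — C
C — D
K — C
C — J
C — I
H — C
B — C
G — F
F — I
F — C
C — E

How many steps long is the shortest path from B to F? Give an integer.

2

One shortest route is B – C – F, which uses 2 edges, and B and F are not directly tied, so nothing shorter exists. So d(B,F) = 2.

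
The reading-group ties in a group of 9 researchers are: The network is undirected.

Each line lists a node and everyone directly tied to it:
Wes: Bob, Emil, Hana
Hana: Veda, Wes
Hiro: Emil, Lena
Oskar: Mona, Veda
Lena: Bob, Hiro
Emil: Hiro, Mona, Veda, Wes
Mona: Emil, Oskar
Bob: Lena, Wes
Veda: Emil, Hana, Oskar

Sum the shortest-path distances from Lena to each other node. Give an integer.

19

Distances from Lena: Bob:1, Emil:2, Hana:3, Hiro:1, Mona:3, Oskar:4, Veda:3, Wes:2.
Sum = 1 + 2 + 3 + 1 + 3 + 4 + 3 + 2 = 19.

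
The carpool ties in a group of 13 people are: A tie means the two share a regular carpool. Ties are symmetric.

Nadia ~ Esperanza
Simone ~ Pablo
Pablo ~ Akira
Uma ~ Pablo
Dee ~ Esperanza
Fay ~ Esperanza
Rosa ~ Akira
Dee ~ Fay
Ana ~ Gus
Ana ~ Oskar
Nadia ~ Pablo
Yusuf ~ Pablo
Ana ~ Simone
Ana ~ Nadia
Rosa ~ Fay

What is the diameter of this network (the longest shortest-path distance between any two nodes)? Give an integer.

Eccentricity of each node (its greatest distance to any other): Akira:4, Ana:4, Dee:4, Esperanza:3, Fay:4, Gus:5, Nadia:3, Oskar:5, Pablo:3, Rosa:5, Simone:4, Uma:4, Yusuf:4.
The maximum eccentricity is 5, realized for instance by the pair Rosa–Gus via Rosa – Akira – Pablo – Simone – Ana – Gus. So the diameter is 5.

5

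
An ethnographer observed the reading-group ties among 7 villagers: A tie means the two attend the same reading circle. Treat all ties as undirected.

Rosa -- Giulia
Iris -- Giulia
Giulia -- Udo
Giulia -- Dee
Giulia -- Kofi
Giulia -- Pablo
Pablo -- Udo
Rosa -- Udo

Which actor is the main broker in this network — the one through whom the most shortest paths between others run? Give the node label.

Giulia

Unnormalized betweenness of each node: Dee:0, Giulia:25/2, Iris:0, Kofi:0, Pablo:0, Rosa:0, Udo:1/2.
Giulia has the largest value, 25/2, making it the main broker — the node through which the most shortest paths run.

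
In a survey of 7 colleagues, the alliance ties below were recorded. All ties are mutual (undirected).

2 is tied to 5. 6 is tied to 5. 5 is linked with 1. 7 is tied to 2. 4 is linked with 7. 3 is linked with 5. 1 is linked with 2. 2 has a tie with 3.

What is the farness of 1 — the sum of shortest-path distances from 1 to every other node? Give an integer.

11

Distances from 1: 2:1, 3:2, 4:3, 5:1, 6:2, 7:2.
Sum = 1 + 2 + 3 + 1 + 2 + 2 = 11.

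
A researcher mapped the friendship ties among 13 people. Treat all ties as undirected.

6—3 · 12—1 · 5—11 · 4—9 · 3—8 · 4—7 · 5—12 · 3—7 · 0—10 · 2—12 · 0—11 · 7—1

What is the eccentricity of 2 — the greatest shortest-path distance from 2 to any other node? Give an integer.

Distances from 2: 0:4, 1:2, 3:4, 4:4, 5:2, 6:5, 7:3, 8:5, 9:5, 10:5, 11:3, 12:1.
The largest is 5 (to 9, 8, 6, and 10), so the eccentricity of 2 is 5.

5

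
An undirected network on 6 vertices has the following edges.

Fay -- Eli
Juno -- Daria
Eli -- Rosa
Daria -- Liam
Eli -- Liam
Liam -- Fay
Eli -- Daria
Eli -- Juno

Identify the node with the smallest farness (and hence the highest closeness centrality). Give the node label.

Eli

Farness (sum of distances to all others) for each node — Daria:7, Eli:5, Fay:8, Juno:8, Liam:7, Rosa:9.
The smallest farness is 5, for Eli, so Eli has the highest closeness.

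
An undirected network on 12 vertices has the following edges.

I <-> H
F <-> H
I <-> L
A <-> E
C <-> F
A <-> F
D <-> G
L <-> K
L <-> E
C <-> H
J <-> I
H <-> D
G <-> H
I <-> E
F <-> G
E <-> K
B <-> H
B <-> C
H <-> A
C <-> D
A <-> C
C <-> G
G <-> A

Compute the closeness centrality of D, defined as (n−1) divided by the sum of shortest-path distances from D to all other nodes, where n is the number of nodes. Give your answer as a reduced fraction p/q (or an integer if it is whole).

11/24

Distances from D: A:2, B:2, C:1, E:3, F:2, G:1, H:1, I:2, J:3, K:4, L:3. Sum = 24.
n = 12, so closeness = 11/24.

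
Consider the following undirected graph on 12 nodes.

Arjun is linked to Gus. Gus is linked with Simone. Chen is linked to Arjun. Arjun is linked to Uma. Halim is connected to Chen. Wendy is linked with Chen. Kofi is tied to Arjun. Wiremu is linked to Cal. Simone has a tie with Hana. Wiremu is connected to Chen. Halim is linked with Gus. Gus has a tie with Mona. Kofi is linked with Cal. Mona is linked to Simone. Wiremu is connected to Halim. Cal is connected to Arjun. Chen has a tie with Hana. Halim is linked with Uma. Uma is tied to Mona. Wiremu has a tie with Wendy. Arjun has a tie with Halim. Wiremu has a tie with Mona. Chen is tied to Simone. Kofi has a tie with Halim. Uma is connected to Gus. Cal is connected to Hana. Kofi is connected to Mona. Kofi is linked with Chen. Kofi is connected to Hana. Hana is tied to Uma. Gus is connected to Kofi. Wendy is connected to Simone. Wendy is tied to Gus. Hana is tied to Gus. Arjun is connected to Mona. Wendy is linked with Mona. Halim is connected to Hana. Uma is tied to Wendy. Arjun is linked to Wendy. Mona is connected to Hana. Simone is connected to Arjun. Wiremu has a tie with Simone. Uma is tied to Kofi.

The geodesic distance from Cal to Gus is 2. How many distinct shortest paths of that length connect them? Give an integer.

3

The shortest distance is 2. The length-2 paths are: Cal–Arjun–Gus; Cal–Kofi–Gus; Cal–Hana–Gus.
That gives 3 distinct shortest paths.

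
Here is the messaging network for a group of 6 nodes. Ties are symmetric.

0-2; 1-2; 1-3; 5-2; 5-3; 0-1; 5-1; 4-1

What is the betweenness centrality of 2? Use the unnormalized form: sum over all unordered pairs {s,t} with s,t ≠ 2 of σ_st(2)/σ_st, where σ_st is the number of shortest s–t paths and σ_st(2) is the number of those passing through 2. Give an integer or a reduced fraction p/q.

1/2

Pairs whose geodesics pass through 2 — 5–0: 1/2.
All other pairs contribute 0.
Summing the contributions gives betweenness(2) = 1/2.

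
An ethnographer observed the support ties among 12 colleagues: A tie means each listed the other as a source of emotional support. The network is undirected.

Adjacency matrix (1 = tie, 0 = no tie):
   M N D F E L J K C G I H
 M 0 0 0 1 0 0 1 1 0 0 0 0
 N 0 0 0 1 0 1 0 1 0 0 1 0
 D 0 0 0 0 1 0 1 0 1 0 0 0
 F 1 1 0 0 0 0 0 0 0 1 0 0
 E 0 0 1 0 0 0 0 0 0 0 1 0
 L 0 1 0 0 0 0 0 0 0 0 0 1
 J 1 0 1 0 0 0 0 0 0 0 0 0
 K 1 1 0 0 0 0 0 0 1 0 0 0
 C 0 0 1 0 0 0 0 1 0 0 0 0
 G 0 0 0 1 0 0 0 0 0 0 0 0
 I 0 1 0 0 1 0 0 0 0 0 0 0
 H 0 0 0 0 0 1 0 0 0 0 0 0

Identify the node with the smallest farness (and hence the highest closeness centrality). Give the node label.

N

Farness (sum of distances to all others) for each node — C:27, D:28, E:28, F:23, G:33, H:38, I:25, J:28, K:22, L:28, M:24, N:20.
The smallest farness is 20, for N, so N has the highest closeness.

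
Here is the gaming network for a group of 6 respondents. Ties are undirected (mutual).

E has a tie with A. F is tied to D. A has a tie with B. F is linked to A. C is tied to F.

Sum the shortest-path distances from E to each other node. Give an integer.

Distances from E: A:1, B:2, C:3, D:3, F:2.
Sum = 1 + 2 + 3 + 3 + 2 = 11.

11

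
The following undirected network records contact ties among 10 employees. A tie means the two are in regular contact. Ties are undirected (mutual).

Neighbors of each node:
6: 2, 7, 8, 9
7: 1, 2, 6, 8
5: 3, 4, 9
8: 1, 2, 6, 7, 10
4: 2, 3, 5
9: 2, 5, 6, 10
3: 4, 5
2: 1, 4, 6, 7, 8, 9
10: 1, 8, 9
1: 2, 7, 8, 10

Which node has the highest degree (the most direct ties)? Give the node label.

2

Degrees — 1:4, 2:6, 3:2, 4:3, 5:3, 6:4, 7:4, 8:5, 9:4, 10:3.
The maximum is 6, attained only by 2.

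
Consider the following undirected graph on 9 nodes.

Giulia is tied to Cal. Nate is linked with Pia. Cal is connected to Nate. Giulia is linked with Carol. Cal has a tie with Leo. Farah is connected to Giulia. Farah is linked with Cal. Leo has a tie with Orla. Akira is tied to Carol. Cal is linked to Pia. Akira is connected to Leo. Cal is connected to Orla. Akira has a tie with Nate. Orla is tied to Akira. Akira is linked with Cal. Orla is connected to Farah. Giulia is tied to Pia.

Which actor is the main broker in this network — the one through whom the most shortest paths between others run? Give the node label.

Unnormalized betweenness of each node: Akira:9/2, Cal:17/2, Carol:1/2, Farah:1/2, Giulia:3, Leo:0, Nate:1/2, Orla:1, Pia:1/2.
Cal has the largest value, 17/2, making it the main broker — the node through which the most shortest paths run.

Cal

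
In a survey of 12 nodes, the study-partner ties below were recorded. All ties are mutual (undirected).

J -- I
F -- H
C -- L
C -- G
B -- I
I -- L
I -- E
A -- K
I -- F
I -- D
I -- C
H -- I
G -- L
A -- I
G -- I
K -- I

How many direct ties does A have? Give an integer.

A is directly tied to I and K. That is 2 neighbors, so the degree of A is 2.

2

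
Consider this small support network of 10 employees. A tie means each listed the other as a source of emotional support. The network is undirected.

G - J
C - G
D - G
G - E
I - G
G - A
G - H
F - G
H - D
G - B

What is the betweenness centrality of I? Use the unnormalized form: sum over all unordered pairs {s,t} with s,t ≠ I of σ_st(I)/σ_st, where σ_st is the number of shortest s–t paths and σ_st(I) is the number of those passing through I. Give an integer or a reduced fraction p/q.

No shortest path between any pair of other nodes passes through I.
Summing the contributions gives betweenness(I) = 0.

0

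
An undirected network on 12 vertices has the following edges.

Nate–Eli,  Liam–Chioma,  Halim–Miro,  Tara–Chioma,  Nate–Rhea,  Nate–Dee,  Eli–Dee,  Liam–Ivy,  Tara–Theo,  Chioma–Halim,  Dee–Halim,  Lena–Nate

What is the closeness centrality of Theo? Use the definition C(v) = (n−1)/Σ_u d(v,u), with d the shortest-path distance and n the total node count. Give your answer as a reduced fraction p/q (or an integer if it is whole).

Distances from Theo: Chioma:2, Dee:4, Eli:5, Halim:3, Ivy:4, Lena:6, Liam:3, Miro:4, Nate:5, Rhea:6, Tara:1. Sum = 43.
n = 12, so closeness = 11/43.

11/43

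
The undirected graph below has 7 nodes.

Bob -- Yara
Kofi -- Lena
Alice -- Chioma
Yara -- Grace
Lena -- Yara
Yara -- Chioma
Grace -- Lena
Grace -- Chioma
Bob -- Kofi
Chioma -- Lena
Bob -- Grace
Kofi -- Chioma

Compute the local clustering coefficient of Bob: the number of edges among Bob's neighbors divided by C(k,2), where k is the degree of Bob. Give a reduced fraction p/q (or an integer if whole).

1/3

Bob's neighbors: Grace, Kofi, and Yara (k = 3).
Possible neighbor pairs: C(3,2) = 3. Edges among them: Grace–Yara → e = 1.
Clustering(Bob) = 1/3.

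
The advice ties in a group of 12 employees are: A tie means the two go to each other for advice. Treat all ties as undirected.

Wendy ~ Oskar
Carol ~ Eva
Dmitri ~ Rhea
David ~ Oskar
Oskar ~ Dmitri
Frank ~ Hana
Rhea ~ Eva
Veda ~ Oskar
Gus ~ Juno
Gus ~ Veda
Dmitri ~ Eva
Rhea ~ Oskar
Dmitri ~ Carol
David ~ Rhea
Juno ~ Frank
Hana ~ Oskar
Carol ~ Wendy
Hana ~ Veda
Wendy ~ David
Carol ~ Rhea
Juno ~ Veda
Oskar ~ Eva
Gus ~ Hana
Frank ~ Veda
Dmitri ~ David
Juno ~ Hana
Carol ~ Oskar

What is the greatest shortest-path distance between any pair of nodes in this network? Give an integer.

3

Eccentricity of each node (its greatest distance to any other): Carol:3, David:3, Dmitri:3, Eva:3, Frank:3, Gus:3, Hana:2, Juno:3, Oskar:2, Rhea:3, Veda:2, Wendy:3.
The maximum eccentricity is 3, realized for instance by the pair Juno–David via Juno – Hana – Oskar – David. So the diameter is 3.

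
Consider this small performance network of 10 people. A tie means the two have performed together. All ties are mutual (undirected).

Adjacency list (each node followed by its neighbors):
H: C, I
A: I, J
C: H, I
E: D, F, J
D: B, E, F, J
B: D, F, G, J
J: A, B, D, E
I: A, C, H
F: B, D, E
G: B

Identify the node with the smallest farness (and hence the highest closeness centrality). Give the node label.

Farness (sum of distances to all others) for each node — A:18, B:19, C:29, D:19, E:21, F:24, G:27, H:29, I:22, J:16.
The smallest farness is 16, for J, so J has the highest closeness.

J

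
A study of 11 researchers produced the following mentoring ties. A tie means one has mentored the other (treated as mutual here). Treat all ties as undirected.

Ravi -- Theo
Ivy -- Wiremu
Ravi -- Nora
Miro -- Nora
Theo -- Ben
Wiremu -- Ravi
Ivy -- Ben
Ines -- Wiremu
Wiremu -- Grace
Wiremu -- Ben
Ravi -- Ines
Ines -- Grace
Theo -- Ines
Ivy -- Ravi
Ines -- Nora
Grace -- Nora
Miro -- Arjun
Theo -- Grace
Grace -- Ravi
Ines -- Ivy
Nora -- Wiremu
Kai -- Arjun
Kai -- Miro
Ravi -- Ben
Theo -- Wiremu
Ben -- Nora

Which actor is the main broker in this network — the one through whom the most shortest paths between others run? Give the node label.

Nora

Unnormalized betweenness of each node: Arjun:0, Ben:41/20, Grace:4/5, Ines:143/60, Ivy:1/5, Kai:0, Miro:16, Nora:429/20, Ravi:17/6, Theo:9/20, Wiremu:17/6.
Nora has the largest value, 429/20, making it the main broker — the node through which the most shortest paths run.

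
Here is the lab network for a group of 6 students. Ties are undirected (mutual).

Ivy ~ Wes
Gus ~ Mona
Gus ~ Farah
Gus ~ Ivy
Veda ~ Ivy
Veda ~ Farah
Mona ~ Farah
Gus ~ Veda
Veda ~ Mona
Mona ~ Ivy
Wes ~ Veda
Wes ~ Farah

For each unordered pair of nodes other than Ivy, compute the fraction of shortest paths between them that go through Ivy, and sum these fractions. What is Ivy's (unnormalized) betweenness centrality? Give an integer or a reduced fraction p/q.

2/3

Pairs whose geodesics pass through Ivy — Wes–Gus: 1/3; Wes–Mona: 1/3.
All other pairs contribute 0.
Summing the contributions gives betweenness(Ivy) = 2/3.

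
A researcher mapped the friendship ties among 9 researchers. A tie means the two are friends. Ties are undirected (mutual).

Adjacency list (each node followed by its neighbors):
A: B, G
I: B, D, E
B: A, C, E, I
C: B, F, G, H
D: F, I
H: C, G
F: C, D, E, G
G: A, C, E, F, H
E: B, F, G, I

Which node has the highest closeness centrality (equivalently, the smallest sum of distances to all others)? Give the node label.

G

Farness (sum of distances to all others) for each node — A:15, B:12, C:12, D:16, E:12, F:12, G:11, H:16, I:14.
The smallest farness is 11, for G, so G has the highest closeness.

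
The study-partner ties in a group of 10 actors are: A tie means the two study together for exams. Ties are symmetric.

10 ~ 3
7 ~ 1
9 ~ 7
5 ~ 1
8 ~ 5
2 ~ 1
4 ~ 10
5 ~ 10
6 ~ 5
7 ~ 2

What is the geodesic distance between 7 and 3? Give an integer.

4

One shortest route is 7 – 1 – 5 – 10 – 3, which uses 4 edges, and at distance 3 from 7 we only reach {6, 8, 10}, which does not include 3. So d(7,3) = 4.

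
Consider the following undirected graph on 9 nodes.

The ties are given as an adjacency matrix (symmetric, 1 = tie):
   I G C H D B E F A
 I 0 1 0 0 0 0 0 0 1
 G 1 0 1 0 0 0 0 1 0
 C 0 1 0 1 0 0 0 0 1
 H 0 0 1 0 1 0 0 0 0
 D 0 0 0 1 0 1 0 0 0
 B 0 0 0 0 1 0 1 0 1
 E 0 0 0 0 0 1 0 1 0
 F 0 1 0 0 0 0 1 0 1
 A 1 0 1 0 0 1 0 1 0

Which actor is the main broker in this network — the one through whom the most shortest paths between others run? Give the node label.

A

Unnormalized betweenness of each node: A:103/12, B:37/6, C:67/12, D:2, E:5/4, F:11/3, G:19/6, H:2, I:7/12.
A has the largest value, 103/12, making it the main broker — the node through which the most shortest paths run.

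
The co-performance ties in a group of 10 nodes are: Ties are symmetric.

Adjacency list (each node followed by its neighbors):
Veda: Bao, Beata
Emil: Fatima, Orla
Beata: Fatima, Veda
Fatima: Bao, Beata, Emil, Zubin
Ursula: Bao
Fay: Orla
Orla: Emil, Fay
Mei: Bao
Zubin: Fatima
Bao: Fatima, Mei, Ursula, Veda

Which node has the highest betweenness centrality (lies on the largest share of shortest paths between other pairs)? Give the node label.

Fatima

Unnormalized betweenness of each node: Bao:35/2, Beata:5/2, Emil:14, Fatima:49/2, Fay:0, Mei:0, Orla:8, Ursula:0, Veda:3/2, Zubin:0.
Fatima has the largest value, 49/2, making it the main broker — the node through which the most shortest paths run.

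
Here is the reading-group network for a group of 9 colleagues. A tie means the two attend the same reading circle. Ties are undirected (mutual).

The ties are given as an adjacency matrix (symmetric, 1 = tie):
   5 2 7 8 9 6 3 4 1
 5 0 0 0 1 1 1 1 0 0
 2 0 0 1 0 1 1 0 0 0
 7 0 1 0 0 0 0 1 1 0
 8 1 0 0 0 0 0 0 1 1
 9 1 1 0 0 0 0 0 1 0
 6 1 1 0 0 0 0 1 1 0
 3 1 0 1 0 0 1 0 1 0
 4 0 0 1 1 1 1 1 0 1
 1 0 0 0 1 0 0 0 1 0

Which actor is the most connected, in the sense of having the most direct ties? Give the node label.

Degrees — 1:2, 2:3, 3:4, 4:6, 5:4, 6:4, 7:3, 8:3, 9:3.
The maximum is 6, attained only by 4.

4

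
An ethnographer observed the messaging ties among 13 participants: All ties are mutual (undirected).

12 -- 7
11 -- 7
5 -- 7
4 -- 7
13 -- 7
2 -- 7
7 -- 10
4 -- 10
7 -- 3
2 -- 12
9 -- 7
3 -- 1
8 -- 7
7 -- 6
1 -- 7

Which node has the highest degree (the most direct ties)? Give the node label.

7

Degrees — 1:2, 2:2, 3:2, 4:2, 5:1, 6:1, 7:12, 8:1, 9:1, 10:2, 11:1, 12:2, 13:1.
The maximum is 12, attained only by 7.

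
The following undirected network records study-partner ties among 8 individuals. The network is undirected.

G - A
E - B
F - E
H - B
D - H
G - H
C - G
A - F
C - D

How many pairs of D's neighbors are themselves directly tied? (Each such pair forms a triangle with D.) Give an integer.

D's neighbors are C and H, but none of them are tied to each other, so no triangle contains D.

0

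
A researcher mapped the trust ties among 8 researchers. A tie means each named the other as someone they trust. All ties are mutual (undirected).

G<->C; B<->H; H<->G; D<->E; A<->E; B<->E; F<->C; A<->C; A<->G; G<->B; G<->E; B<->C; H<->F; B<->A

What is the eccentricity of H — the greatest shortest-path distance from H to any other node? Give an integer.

3

Distances from H: A:2, B:1, C:2, D:3, E:2, F:1, G:1.
The largest is 3 (to D), so the eccentricity of H is 3.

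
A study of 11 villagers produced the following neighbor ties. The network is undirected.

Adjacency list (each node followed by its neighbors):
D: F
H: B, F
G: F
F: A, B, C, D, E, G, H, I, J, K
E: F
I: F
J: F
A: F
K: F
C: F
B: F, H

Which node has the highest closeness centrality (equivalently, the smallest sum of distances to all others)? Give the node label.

Farness (sum of distances to all others) for each node — A:19, B:18, C:19, D:19, E:19, F:10, G:19, H:18, I:19, J:19, K:19.
The smallest farness is 10, for F, so F has the highest closeness.

F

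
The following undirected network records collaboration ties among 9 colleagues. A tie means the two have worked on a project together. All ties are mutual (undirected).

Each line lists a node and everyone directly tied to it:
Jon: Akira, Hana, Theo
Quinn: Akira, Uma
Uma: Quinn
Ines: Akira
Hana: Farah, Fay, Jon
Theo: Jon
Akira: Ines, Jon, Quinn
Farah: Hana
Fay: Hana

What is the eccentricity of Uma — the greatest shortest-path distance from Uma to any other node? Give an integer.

Distances from Uma: Akira:2, Farah:5, Fay:5, Hana:4, Ines:3, Jon:3, Quinn:1, Theo:4.
The largest is 5 (to Fay and Farah), so the eccentricity of Uma is 5.

5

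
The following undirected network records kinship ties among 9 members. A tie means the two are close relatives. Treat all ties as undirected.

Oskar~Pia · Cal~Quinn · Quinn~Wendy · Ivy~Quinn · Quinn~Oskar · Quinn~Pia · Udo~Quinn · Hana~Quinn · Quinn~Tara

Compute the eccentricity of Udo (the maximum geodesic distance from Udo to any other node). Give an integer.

Distances from Udo: Cal:2, Hana:2, Ivy:2, Oskar:2, Pia:2, Quinn:1, Tara:2, Wendy:2.
The largest is 2 (to Tara, Oskar, Pia, Cal, Wendy, Hana, and Ivy), so the eccentricity of Udo is 2.

2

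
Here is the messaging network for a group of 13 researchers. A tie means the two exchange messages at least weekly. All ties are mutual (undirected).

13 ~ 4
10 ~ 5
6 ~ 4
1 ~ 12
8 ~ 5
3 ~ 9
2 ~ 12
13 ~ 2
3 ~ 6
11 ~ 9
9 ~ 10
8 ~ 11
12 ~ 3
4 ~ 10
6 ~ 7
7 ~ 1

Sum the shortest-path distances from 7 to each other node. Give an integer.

33

Distances from 7: 1:1, 2:3, 3:2, 4:2, 5:4, 6:1, 8:5, 9:3, 10:3, 11:4, 12:2, 13:3.
Sum = 1 + 3 + 2 + 2 + 4 + 1 + 5 + 3 + 3 + 4 + 2 + 3 = 33.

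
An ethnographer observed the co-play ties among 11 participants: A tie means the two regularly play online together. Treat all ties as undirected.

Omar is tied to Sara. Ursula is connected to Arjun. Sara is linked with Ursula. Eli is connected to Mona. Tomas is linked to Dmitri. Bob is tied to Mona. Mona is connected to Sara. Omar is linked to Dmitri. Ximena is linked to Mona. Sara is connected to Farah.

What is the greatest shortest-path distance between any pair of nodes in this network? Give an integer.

Eccentricity of each node (its greatest distance to any other): Arjun:5, Bob:5, Dmitri:4, Eli:5, Farah:4, Mona:4, Omar:3, Sara:3, Tomas:5, Ursula:4, Ximena:5.
The maximum eccentricity is 5, realized for instance by the pair Eli–Tomas via Eli – Mona – Sara – Omar – Dmitri – Tomas. So the diameter is 5.

5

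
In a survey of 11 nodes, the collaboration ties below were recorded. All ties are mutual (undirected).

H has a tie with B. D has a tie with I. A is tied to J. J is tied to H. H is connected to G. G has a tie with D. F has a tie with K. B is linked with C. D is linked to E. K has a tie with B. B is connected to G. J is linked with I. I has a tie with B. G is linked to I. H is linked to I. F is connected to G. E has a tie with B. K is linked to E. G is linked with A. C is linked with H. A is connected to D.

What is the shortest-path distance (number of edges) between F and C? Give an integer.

One shortest route is F – G – H – C, which uses 3 edges, and at distance 2 from F we only reach {A, B, D, E, H, I}, which does not include C. So d(F,C) = 3.

3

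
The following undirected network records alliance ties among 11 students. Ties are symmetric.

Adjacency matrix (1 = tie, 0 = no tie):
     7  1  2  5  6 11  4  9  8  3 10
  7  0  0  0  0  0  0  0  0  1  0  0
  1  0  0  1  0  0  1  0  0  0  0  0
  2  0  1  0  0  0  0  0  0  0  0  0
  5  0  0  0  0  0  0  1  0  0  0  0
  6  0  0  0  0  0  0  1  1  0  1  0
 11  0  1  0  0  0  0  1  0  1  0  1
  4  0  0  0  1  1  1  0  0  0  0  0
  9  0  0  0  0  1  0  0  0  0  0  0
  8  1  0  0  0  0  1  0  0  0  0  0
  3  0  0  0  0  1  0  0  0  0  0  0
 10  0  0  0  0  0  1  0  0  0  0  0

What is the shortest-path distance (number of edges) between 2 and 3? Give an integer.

One shortest route is 2 – 1 – 11 – 4 – 6 – 3, which uses 5 edges, and at distance 4 from 2 we only reach {5, 6, 7}, which does not include 3. So d(2,3) = 5.

5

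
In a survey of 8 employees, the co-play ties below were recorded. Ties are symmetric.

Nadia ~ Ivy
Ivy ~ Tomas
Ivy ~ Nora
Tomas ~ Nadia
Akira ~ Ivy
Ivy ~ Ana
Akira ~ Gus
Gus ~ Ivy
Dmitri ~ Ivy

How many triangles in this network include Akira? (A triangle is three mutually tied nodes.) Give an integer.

1

Akira's neighbors: Gus and Ivy.
Neighbor pairs that are themselves tied: Akira–Gus–Ivy. Each forms one triangle with Akira, for 1 in total.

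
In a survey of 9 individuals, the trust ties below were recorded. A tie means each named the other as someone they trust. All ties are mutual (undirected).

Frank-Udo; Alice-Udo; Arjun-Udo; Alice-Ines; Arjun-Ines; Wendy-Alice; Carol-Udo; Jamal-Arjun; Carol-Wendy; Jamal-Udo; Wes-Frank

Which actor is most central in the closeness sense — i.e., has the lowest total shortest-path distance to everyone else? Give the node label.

Farness (sum of distances to all others) for each node — Alice:14, Arjun:15, Carol:16, Frank:16, Ines:18, Jamal:16, Udo:11, Wendy:19, Wes:23.
The smallest farness is 11, for Udo, so Udo has the highest closeness.

Udo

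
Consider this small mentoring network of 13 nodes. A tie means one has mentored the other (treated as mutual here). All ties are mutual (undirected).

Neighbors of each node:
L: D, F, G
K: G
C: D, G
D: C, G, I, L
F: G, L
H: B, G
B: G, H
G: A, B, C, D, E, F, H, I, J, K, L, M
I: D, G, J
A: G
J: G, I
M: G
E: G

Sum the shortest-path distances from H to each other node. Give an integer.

Distances from H: A:2, B:1, C:2, D:2, E:2, F:2, G:1, I:2, J:2, K:2, L:2, M:2.
Sum = 2 + 1 + 2 + 2 + 2 + 2 + 1 + 2 + 2 + 2 + 2 + 2 = 22.

22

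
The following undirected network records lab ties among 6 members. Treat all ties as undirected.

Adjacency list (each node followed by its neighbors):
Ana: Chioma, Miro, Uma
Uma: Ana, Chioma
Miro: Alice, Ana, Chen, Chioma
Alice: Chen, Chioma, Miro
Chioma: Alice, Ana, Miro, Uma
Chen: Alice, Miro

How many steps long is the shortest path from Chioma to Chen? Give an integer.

One shortest route is Chioma – Miro – Chen, which uses 2 edges, and Chioma and Chen are not directly tied, so nothing shorter exists. So d(Chioma,Chen) = 2.

2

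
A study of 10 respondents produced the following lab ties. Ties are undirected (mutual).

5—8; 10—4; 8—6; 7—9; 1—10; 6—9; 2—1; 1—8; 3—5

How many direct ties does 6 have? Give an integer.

2

6 is directly tied to 8 and 9. That is 2 neighbors, so the degree of 6 is 2.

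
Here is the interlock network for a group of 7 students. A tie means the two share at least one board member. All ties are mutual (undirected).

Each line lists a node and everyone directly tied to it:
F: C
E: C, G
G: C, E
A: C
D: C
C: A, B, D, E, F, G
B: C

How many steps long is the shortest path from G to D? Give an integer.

2

One shortest route is G – C – D, which uses 2 edges, and G and D are not directly tied, so nothing shorter exists. So d(G,D) = 2.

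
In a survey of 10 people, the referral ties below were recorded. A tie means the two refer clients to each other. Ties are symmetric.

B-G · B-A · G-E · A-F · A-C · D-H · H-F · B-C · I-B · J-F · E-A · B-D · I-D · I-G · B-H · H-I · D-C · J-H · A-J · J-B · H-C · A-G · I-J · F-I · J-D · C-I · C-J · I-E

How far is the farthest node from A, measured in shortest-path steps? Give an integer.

2

Distances from A: B:1, C:1, D:2, E:1, F:1, G:1, H:2, I:2, J:1.
The largest is 2 (to I, D, and H), so the eccentricity of A is 2.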